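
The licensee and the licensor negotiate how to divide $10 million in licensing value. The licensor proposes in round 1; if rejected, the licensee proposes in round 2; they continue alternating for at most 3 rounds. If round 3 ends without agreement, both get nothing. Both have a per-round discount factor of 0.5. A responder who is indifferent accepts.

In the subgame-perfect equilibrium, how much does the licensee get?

By backward induction:
Round 3 (the licensor proposes): the licensee will accept anything ≥ 0, so the licensor offers 0 and keeps 10.
Round 2 (the licensee proposes): the licensor can get 10 next round, worth 0.5 × 10 = 5 now; the licensee offers that and keeps 5.
Round 1 (the licensor proposes): the licensee can get 5 next round, worth 0.5 × 5 = 2.5 now, so the licensor offers 2.5, keeping 7.5.

2.5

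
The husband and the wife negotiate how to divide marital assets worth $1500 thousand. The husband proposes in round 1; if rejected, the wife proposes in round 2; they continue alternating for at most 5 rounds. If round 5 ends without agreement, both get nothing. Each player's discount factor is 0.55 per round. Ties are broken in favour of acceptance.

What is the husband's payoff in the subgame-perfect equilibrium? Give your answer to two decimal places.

Work backward from the last round.
Round 5 (the husband proposes): the wife will accept anything ≥ 0, so the husband offers 0 and keeps 1500.
Round 4 (the wife proposes): the husband can get 1500 next round, worth 0.55 × 1500 = 825 now, so the wife offers 825, keeping 675.
Round 3 (the husband proposes): the wife can get 675 next round, worth 0.55 × 675 = 371.25 now, so the husband offers 371.25, keeping 1128.75.
Round 2 (the wife proposes): the husband can get 1128.75 next round, worth 0.55 × 1128.75 = 620.8125 now. The wife offers 620.8125 and keeps 1500 − 620.8125 = 879.1875.
Round 1 (the husband proposes): the wife can get 879.1875 next round, worth 0.55 × 879.1875 = 483.553125 now, so the husband offers 483.553125, keeping 1016.446875.

1016.45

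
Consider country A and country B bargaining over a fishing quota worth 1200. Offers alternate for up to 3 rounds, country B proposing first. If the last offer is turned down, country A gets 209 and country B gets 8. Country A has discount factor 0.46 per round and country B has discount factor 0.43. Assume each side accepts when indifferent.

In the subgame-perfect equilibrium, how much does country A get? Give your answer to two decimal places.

Round 3 (country B proposes): country A gets 209 if talks fail, so country B offers 209 and keeps 991.
Round 2 (country A proposes): country B can get 991 next round, worth 0.43 × 991 = 426.13 now. Country A offers 426.13 and keeps 1200 − 426.13 = 773.87.
Round 1 (country B proposes): country A can get 773.87 next round, worth 0.46 × 773.87 = 355.9802 now. Country B offers 355.9802 and keeps 1200 − 355.9802 = 844.0198.

355.98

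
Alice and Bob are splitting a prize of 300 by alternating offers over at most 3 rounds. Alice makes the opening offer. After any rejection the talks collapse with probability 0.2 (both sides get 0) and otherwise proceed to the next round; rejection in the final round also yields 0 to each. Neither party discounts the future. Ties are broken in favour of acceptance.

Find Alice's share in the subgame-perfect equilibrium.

By backward induction:
Round 3 (Alice proposes): rejection yields 0 for Bob; Alice offers 0 and keeps 300.
Round 2 (Bob proposes): rejecting gives Alice an expected 0.8 × 300 = 240; Bob offers that and keeps 60.
Round 1 (Alice proposes): rejecting gives Bob an expected 0.8 × 60 = 48; Alice offers that and keeps 252.

252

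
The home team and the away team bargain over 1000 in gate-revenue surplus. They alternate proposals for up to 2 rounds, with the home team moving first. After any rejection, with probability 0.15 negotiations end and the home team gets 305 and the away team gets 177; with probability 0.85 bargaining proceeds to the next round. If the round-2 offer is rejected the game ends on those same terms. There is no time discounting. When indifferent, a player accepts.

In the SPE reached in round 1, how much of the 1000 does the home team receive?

Round 2 (the away team proposes): the home team gets 305 if talks fail, so the away team offers 305 and keeps 695.
Round 1 (the home team proposes): rejecting gives the away team an expected 0.85 × 695 + 0.15 × 177 = 617.3, so the home team offers 617.3, keeping 382.7.

382.7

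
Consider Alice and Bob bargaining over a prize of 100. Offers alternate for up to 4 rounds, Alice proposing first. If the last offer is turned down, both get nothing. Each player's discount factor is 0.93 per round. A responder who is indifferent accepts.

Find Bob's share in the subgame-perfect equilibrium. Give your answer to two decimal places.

86.95

Round 4 (Bob proposes): Alice will accept anything ≥ 0, so Bob offers 0 and keeps 100.
Round 3 (Alice proposes): Bob can get 100 next round, worth 0.93 × 100 = 93 now; Alice offers that and keeps 7.
Round 2 (Bob proposes): Alice can get 7 next round, worth 0.93 × 7 = 6.51 now. Bob offers 6.51 and keeps 100 − 6.51 = 93.49.
Round 1 (Alice proposes): Bob can get 93.49 next round, worth 0.93 × 93.49 = 86.9457 now, so Alice offers 86.9457, keeping 13.0543.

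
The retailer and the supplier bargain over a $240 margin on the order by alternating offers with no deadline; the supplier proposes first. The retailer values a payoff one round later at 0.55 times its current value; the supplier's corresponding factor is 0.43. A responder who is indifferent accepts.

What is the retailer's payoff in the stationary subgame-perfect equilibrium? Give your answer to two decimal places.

98.55

When the supplier proposes, the retailer accepts any offer worth at least 0.55 times what the retailer would get by proposing next round; and vice versa.
This gives x = 240 − 0.55y and y = 240 − 0.43x, where x and y are each side's share when it proposes.
Hence (1 − 0.55·0.43)x = 240(1 − 0.55), i.e. 0.7635·x = 108.
x ≈ 141.4538; the retailer's share is 240 − x ≈ 98.5462.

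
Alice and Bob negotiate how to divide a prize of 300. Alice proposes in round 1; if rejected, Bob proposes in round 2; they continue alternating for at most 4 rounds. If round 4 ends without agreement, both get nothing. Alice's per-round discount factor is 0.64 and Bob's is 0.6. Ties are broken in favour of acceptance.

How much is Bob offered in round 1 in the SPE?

Round 4 (Bob proposes): Alice will accept anything ≥ 0, so Bob offers 0 and keeps 300.
Round 3 (Alice proposes): Bob can get 300 next round, worth 0.6 × 300 = 180 now; Alice offers that and keeps 120.
Round 2 (Bob proposes): Alice can get 120 next round, worth 0.64 × 120 = 76.8 now; Bob offers that and keeps 223.2.
Round 1 (Alice proposes): Bob can get 223.2 next round, worth 0.6 × 223.2 = 133.92 now; Alice offers that and keeps 166.08.

133.92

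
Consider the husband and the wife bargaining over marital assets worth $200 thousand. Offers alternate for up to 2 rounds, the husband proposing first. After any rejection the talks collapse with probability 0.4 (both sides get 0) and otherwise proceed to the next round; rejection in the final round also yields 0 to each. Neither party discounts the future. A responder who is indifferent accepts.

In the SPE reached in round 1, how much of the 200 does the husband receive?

Round 2 (the wife proposes): rejection yields 0 for the husband; the wife offers 0 and keeps 200.
Round 1 (the husband proposes): rejecting gives the wife an expected 0.6 × 200 = 120. The husband offers 120 and keeps 200 − 120 = 80.

80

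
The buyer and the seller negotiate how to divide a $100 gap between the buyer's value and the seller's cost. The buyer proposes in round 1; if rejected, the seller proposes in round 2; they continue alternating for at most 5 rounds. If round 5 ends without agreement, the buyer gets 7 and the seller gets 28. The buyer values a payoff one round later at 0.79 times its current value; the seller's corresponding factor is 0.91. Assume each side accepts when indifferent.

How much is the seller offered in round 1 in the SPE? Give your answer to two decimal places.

47.32

Round 5 (the buyer proposes): the seller gets 28 if talks fail, so the buyer offers 28 and keeps 72.
Round 4 (the seller proposes): the buyer can get 72 next round, worth 0.79 × 72 = 56.88 now. The seller offers 56.88 and keeps 100 − 56.88 = 43.12.
Round 3 (the buyer proposes): the seller can get 43.12 next round, worth 0.91 × 43.12 = 39.2392 now, so the buyer offers 39.2392, keeping 60.7608.
Round 2 (the seller proposes): the buyer can get 60.7608 next round, worth 0.79 × 60.7608 = 48.001032 now. The seller offers 48.001032 and keeps 100 − 48.001032 = 51.998968.
Round 1 (the buyer proposes): the seller can get 51.998968 next round, worth 0.91 × 51.998968 = 47.31906088 now, so the buyer offers 47.31906088, keeping 52.68093912.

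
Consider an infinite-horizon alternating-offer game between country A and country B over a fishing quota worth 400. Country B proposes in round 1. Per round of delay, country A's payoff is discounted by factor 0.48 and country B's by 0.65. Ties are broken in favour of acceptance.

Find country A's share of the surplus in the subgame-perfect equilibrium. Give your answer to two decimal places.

97.67

In a stationary SPE each proposer offers the other exactly their discounted continuation value.
If country B keeps x when proposing and country A keeps y when proposing, then x = 400 − 0.48y and y = 400 − 0.65x.
Solving: x = 400(1 − 0.48) / (1 − 0.65·0.48) = 208 / 0.688 ≈ 302.3256.
Country A gets 400 − 302.3256 ≈ 97.6744.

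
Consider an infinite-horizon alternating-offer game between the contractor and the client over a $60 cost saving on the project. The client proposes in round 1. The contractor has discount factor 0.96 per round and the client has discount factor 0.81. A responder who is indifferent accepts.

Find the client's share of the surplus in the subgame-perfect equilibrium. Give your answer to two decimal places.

In a stationary SPE each proposer offers the other exactly their discounted continuation value.
If the client keeps x when proposing and the contractor keeps y when proposing, then x = 60 − 0.96y and y = 60 − 0.81x.
Solving: x = 60(1 − 0.96) / (1 − 0.81·0.96) = 2.4 / 0.2224 ≈ 10.7914.
The contractor gets 60 − 10.7914 ≈ 49.2086.

10.79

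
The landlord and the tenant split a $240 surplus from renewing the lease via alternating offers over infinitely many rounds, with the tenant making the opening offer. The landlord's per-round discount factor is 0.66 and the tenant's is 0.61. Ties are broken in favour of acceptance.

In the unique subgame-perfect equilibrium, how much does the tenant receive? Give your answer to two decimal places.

136.59

When the tenant proposes, the landlord accepts any offer worth at least 0.66 times what the landlord would get by proposing next round; and vice versa.
This gives x = 240 − 0.66y and y = 240 − 0.61x, where x and y are each side's share when it proposes.
Hence (1 − 0.66·0.61)x = 240(1 − 0.66), i.e. 0.5974·x = 81.6.
x ≈ 136.5919; the landlord's share is 240 − x ≈ 103.4081.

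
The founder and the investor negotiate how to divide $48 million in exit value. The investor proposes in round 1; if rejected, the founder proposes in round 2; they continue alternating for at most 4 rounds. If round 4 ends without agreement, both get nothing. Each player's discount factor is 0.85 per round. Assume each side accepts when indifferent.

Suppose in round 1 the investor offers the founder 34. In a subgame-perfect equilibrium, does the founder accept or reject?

Round 4 (the founder proposes): the investor will accept anything ≥ 0, so the founder offers 0 and keeps 48.
Round 3 (the investor proposes): the founder can get 48 next round, worth 0.85 × 48 = 40.8 now. The investor offers 40.8 and keeps 48 − 40.8 = 7.2.
Round 2 (the founder proposes): the investor can get 7.2 next round, worth 0.85 × 7.2 = 6.12 now. The founder offers 6.12 and keeps 48 − 6.12 = 41.88.
So by rejecting in round 1, the founder gets 41.88 next round, worth 0.85 × 41.88 = 35.598 now.
Offer 34 < 35.598, so the founder rejects.

Reject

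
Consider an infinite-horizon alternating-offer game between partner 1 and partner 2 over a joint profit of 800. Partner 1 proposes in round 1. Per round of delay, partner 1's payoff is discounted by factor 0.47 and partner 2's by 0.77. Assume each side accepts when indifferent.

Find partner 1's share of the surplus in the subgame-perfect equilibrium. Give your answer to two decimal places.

Let x be partner 1's share when partner 1 proposes and y be partner 2's share when partner 2 proposes.
Partner 2 accepts iff offered ≥ 0.77·y, so x = 800 − 0.77y. Symmetrically y = 800 − 0.47x.
Substituting: x = 800 − 0.77(800 − 0.47x), giving x(1 − 0.47·0.77) = 800(1 − 0.77).
So x = 800 × 0.23 / 0.6381 ≈ 288.3561, and partner 2 receives 800 − x ≈ 511.6439.

288.36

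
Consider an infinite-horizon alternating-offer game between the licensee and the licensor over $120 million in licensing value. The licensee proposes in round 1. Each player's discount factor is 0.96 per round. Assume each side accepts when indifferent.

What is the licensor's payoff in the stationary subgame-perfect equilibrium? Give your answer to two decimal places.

58.78

When the licensee proposes, the licensor accepts any offer worth at least 0.96 times what the licensor would get by proposing next round; and vice versa.
This gives x = 120 − 0.96y and y = 120 − 0.96x, where x and y are each side's share when it proposes.
Hence (1 − 0.96·0.96)x = 120(1 − 0.96), i.e. 0.0784·x = 4.8.
x ≈ 61.2245; the licensor's share is 120 − x ≈ 58.7755.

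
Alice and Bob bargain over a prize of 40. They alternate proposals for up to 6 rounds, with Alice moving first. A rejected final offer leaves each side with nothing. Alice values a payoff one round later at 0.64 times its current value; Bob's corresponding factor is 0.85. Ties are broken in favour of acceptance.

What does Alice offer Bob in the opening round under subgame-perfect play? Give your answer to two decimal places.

By backward induction:
Round 6 (Bob proposes): rejection yields 0 for Alice; Bob offers 0 and keeps 40.
Round 5 (Alice proposes): Bob can get 40 next round, worth 0.85 × 40 = 34 now. Alice offers 34 and keeps 40 − 34 = 6.
Round 4 (Bob proposes): Alice can get 6 next round, worth 0.64 × 6 = 3.84 now. Bob offers 3.84 and keeps 40 − 3.84 = 36.16.
Round 3 (Alice proposes): Bob can get 36.16 next round, worth 0.85 × 36.16 = 30.736 now, so Alice offers 30.736, keeping 9.264.
Round 2 (Bob proposes): Alice can get 9.264 next round, worth 0.64 × 9.264 = 5.92896 now. Bob offers 5.92896 and keeps 40 − 5.92896 = 34.07104.
Round 1 (Alice proposes): Bob can get 34.07104 next round, worth 0.85 × 34.07104 = 28.960384 now; Alice offers that and keeps 11.039616.

28.96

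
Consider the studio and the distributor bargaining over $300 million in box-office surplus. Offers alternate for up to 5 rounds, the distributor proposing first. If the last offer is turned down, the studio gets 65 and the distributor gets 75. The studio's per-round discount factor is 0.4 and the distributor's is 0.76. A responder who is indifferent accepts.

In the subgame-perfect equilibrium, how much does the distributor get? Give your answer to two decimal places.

By backward induction:
Round 5 (the distributor proposes): the studio gets 65 if talks fail, so the distributor offers 65 and keeps 235.
Round 4 (the studio proposes): the distributor can get 235 next round, worth 0.76 × 235 = 178.6 now. The studio offers 178.6 and keeps 300 − 178.6 = 121.4.
Round 3 (the distributor proposes): the studio can get 121.4 next round, worth 0.4 × 121.4 = 48.56 now, so the distributor offers 48.56, keeping 251.44.
Round 2 (the studio proposes): the distributor can get 251.44 next round, worth 0.76 × 251.44 = 191.0944 now; the studio offers that and keeps 108.9056.
Round 1 (the distributor proposes): the studio can get 108.9056 next round, worth 0.4 × 108.9056 = 43.56224 now, so the distributor offers 43.56224, keeping 256.43776.

256.44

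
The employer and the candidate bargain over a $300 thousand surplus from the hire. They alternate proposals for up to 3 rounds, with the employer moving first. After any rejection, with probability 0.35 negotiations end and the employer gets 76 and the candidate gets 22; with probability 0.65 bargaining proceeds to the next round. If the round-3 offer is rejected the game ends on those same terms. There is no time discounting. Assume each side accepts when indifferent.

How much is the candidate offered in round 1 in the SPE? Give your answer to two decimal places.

By backward induction:
Round 3 (the employer proposes): the candidate gets 22 if talks fail, so the employer offers 22 and keeps 278.
Round 2 (the candidate proposes): rejecting gives the employer an expected 0.65 × 278 + 0.35 × 76 = 207.3, so the candidate offers 207.3, keeping 92.7.
Round 1 (the employer proposes): rejecting gives the candidate an expected 0.65 × 92.7 + 0.35 × 22 = 67.955; the employer offers that and keeps 232.045.

67.96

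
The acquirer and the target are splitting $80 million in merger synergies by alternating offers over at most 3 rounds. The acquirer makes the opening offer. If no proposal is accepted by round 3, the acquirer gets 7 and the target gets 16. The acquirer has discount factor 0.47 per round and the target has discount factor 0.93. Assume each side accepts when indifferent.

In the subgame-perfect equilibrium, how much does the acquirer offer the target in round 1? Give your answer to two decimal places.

46.43

Round 3 (the acquirer proposes): the target gets 16 if talks fail, so the acquirer offers 16 and keeps 64.
Round 2 (the target proposes): the acquirer can get 64 next round, worth 0.47 × 64 = 30.08 now. The target offers 30.08 and keeps 80 − 30.08 = 49.92.
Round 1 (the acquirer proposes): the target can get 49.92 next round, worth 0.93 × 49.92 = 46.4256 now. The acquirer offers 46.4256 and keeps 80 − 46.4256 = 33.5744.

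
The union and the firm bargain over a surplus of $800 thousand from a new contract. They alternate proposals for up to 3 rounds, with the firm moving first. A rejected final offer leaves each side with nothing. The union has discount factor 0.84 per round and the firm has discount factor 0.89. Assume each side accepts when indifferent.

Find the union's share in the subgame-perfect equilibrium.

73.92

Work backward from the last round.
Round 3 (the firm proposes): the union will accept anything ≥ 0, so the firm offers 0 and keeps 800.
Round 2 (the union proposes): the firm can get 800 next round, worth 0.89 × 800 = 712 now. The union offers 712 and keeps 800 − 712 = 88.
Round 1 (the firm proposes): the union can get 88 next round, worth 0.84 × 88 = 73.92 now. The firm offers 73.92 and keeps 800 − 73.92 = 726.08.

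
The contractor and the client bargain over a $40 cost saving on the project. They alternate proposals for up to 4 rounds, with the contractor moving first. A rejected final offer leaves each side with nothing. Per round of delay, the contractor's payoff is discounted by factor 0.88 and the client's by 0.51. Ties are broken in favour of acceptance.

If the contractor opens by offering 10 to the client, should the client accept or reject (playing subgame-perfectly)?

Reject

Work out the client's continuation value if the offer is rejected.
Round 4 (the client proposes): rejection yields 0 for the contractor; the client offers 0 and keeps 40.
Round 3 (the contractor proposes): the client can get 40 next round, worth 0.51 × 40 = 20.4 now. The contractor offers 20.4 and keeps 40 − 20.4 = 19.6.
Round 2 (the client proposes): the contractor can get 19.6 next round, worth 0.88 × 19.6 = 17.248 now. The client offers 17.248 and keeps 40 − 17.248 = 22.752.
So by rejecting in round 1, the client gets 22.752 next round, worth 0.51 × 22.752 = 11.60352 now.
Offer 10 < 11.60352, so the client rejects.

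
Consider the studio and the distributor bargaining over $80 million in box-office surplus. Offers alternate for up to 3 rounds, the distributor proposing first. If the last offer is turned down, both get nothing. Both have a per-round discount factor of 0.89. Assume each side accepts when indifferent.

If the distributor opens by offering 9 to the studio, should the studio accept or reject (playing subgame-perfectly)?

Work out the studio's continuation value if the offer is rejected.
Round 3 (the distributor proposes): the studio will accept anything ≥ 0, so the distributor offers 0 and keeps 80.
Round 2 (the studio proposes): the distributor can get 80 next round, worth 0.89 × 80 = 71.2 now. The studio offers 71.2 and keeps 80 − 71.2 = 8.8.
So by rejecting in round 1, the studio gets 8.8 next round, worth 0.89 × 8.8 = 7.832 now.
Offer 9 ≥ 7.832, so the studio accepts.

Accept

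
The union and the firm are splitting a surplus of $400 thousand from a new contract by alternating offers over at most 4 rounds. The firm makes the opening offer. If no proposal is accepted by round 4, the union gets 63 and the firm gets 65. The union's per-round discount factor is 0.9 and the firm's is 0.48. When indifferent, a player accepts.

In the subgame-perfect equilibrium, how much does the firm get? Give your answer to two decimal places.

Work backward from the last round.
Round 4 (the union proposes): the firm gets 65 if talks fail, so the union offers 65 and keeps 335.
Round 3 (the firm proposes): the union can get 335 next round, worth 0.9 × 335 = 301.5 now. The firm offers 301.5 and keeps 400 − 301.5 = 98.5.
Round 2 (the union proposes): the firm can get 98.5 next round, worth 0.48 × 98.5 = 47.28 now; the union offers that and keeps 352.72.
Round 1 (the firm proposes): the union can get 352.72 next round, worth 0.9 × 352.72 = 317.448 now; the firm offers that and keeps 82.552.

82.55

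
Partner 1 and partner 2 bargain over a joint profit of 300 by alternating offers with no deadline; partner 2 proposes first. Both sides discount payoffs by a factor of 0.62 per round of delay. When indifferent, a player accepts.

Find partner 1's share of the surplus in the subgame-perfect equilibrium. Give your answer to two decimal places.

When partner 2 proposes, partner 1 accepts any offer worth at least 0.62 times what partner 1 would get by proposing next round; and vice versa.
This gives x = 300 − 0.62y and y = 300 − 0.62x, where x and y are each side's share when it proposes.
Hence (1 − 0.62·0.62)x = 300(1 − 0.62), i.e. 0.6156·x = 114.
x ≈ 185.1852; partner 1's share is 300 − x ≈ 114.8148.

114.81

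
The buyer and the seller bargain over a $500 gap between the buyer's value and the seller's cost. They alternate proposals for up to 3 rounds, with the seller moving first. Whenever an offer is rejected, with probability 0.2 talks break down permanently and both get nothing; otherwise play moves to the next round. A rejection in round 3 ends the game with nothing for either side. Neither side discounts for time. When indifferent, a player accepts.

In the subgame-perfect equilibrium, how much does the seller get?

420

By backward induction:
Round 3 (the seller proposes): rejection yields 0 for the buyer; the seller offers 0 and keeps 500.
Round 2 (the buyer proposes): rejecting gives the seller an expected 0.8 × 500 = 400. The buyer offers 400 and keeps 500 − 400 = 100.
Round 1 (the seller proposes): rejecting gives the buyer an expected 0.8 × 100 = 80. The seller offers 80 and keeps 500 − 80 = 420.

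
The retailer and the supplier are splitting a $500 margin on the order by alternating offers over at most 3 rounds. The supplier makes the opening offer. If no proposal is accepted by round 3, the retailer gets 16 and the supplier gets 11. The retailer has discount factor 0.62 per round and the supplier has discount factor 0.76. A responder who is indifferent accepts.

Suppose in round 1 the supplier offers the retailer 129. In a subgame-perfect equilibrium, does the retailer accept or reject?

Accept

Round 3 (the supplier proposes): the retailer gets 16 if talks fail, so the supplier offers 16 and keeps 484.
Round 2 (the retailer proposes): the supplier can get 484 next round, worth 0.76 × 484 = 367.84 now; the retailer offers that and keeps 132.16.
So by rejecting in round 1, the retailer gets 132.16 next round, worth 0.62 × 132.16 = 81.9392 now.
Offer 129 ≥ 81.9392, so the retailer accepts.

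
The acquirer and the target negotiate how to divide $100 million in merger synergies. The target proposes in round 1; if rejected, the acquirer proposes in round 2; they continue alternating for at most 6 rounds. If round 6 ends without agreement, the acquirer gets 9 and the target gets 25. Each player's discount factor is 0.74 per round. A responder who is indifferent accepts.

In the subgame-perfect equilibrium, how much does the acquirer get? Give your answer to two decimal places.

46.42

Solve by backward induction from round 6.
Round 6 (the acquirer proposes): the target gets 25 if talks fail, so the acquirer offers 25 and keeps 75.
Round 5 (the target proposes): the acquirer can get 75 next round, worth 0.74 × 75 = 55.5 now, so the target offers 55.5, keeping 44.5.
Round 4 (the acquirer proposes): the target can get 44.5 next round, worth 0.74 × 44.5 = 32.93 now. The acquirer offers 32.93 and keeps 100 − 32.93 = 67.07.
Round 3 (the target proposes): the acquirer can get 67.07 next round, worth 0.74 × 67.07 = 49.6318 now, so the target offers 49.6318, keeping 50.3682.
Round 2 (the acquirer proposes): the target can get 50.3682 next round, worth 0.74 × 50.3682 = 37.272468 now; the acquirer offers that and keeps 62.727532.
Round 1 (the target proposes): the acquirer can get 62.727532 next round, worth 0.74 × 62.727532 = 46.41837368 now, so the target offers 46.41837368, keeping 53.58162632.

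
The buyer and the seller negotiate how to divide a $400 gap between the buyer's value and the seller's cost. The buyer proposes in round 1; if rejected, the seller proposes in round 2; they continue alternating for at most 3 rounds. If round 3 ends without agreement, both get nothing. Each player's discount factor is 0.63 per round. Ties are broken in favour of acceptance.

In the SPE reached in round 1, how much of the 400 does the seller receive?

93.24

Round 3 (the buyer proposes): the seller will accept anything ≥ 0, so the buyer offers 0 and keeps 400.
Round 2 (the seller proposes): the buyer can get 400 next round, worth 0.63 × 400 = 252 now; the seller offers that and keeps 148.
Round 1 (the buyer proposes): the seller can get 148 next round, worth 0.63 × 148 = 93.24 now. The buyer offers 93.24 and keeps 400 − 93.24 = 306.76.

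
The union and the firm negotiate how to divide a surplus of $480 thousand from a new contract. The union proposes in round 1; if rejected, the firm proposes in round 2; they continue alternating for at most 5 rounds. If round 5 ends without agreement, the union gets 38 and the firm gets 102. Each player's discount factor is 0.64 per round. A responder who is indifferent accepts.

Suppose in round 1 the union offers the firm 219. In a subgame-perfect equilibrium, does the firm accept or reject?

Round 5 (the union proposes): the firm gets 102 if talks fail, so the union offers 102 and keeps 378.
Round 4 (the firm proposes): the union can get 378 next round, worth 0.64 × 378 = 241.92 now; the firm offers that and keeps 238.08.
Round 3 (the union proposes): the firm can get 238.08 next round, worth 0.64 × 238.08 = 152.3712 now; the union offers that and keeps 327.6288.
Round 2 (the firm proposes): the union can get 327.6288 next round, worth 0.64 × 327.6288 = 209.682432 now, so the firm offers 209.682432, keeping 270.317568.
So by rejecting in round 1, the firm gets 270.317568 next round, worth 0.64 × 270.317568 = 173.00324352 now.
Offer 219 ≥ 173.00324352, so the firm accepts.

Accept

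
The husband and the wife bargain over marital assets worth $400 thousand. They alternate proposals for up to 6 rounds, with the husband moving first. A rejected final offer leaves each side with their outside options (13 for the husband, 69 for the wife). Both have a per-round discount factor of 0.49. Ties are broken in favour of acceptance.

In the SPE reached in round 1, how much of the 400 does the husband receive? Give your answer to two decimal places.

265.11

Solve by backward induction from round 6.
Round 6 (the wife proposes): the husband gets 13 if talks fail, so the wife offers 13 and keeps 387.
Round 5 (the husband proposes): the wife can get 387 next round, worth 0.49 × 387 = 189.63 now. The husband offers 189.63 and keeps 400 − 189.63 = 210.37.
Round 4 (the wife proposes): the husband can get 210.37 next round, worth 0.49 × 210.37 = 103.0813 now; the wife offers that and keeps 296.9187.
Round 3 (the husband proposes): the wife can get 296.9187 next round, worth 0.49 × 296.9187 = 145.490163 now; the husband offers that and keeps 254.509837.
Round 2 (the wife proposes): the husband can get 254.509837 next round, worth 0.49 × 254.509837 = 124.70982013 now; the wife offers that and keeps 275.29017987.
Round 1 (the husband proposes): the wife can get 275.29017987 next round, worth 0.49 × 275.29017987 = 134.8921881363 now, so the husband offers 134.8921881363, keeping 265.1078118637.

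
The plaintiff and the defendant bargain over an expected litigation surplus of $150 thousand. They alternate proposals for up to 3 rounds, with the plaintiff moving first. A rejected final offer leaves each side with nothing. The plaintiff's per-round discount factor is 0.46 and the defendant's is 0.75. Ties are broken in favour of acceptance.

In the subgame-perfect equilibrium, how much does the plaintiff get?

89.25

Round 3 (the plaintiff proposes): the defendant will accept anything ≥ 0, so the plaintiff offers 0 and keeps 150.
Round 2 (the defendant proposes): the plaintiff can get 150 next round, worth 0.46 × 150 = 69 now, so the defendant offers 69, keeping 81.
Round 1 (the plaintiff proposes): the defendant can get 81 next round, worth 0.75 × 81 = 60.75 now; the plaintiff offers that and keeps 89.25.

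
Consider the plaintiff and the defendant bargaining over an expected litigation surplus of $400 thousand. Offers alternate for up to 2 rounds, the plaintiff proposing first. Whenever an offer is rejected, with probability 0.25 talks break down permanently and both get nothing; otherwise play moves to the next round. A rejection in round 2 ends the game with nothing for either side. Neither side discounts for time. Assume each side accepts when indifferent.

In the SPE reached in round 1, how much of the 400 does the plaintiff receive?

By backward induction:
Round 2 (the defendant proposes): the plaintiff will accept anything ≥ 0, so the defendant offers 0 and keeps 400.
Round 1 (the plaintiff proposes): rejecting gives the defendant an expected 0.75 × 400 = 300, so the plaintiff offers 300, keeping 100.

100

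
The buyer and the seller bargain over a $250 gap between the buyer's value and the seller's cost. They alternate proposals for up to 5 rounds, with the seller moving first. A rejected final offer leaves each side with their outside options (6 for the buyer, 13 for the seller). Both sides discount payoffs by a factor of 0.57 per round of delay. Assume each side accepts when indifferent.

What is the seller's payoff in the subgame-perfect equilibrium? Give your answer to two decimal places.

Round 5 (the seller proposes): the buyer gets 6 if talks fail, so the seller offers 6 and keeps 244.
Round 4 (the buyer proposes): the seller can get 244 next round, worth 0.57 × 244 = 139.08 now, so the buyer offers 139.08, keeping 110.92.
Round 3 (the seller proposes): the buyer can get 110.92 next round, worth 0.57 × 110.92 = 63.2244 now. The seller offers 63.2244 and keeps 250 − 63.2244 = 186.7756.
Round 2 (the buyer proposes): the seller can get 186.7756 next round, worth 0.57 × 186.7756 = 106.462092 now. The buyer offers 106.462092 and keeps 250 − 106.462092 = 143.537908.
Round 1 (the seller proposes): the buyer can get 143.537908 next round, worth 0.57 × 143.537908 = 81.81660756 now. The seller offers 81.81660756 and keeps 250 − 81.81660756 = 168.18339244.

168.18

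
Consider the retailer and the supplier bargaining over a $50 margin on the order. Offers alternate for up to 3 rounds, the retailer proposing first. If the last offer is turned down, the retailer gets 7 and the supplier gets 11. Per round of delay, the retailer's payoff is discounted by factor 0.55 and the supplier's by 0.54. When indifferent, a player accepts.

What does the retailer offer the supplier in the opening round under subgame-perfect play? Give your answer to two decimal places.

15.42

Round 3 (the retailer proposes): the supplier gets 11 if talks fail, so the retailer offers 11 and keeps 39.
Round 2 (the supplier proposes): the retailer can get 39 next round, worth 0.55 × 39 = 21.45 now; the supplier offers that and keeps 28.55.
Round 1 (the retailer proposes): the supplier can get 28.55 next round, worth 0.54 × 28.55 = 15.417 now, so the retailer offers 15.417, keeping 34.583.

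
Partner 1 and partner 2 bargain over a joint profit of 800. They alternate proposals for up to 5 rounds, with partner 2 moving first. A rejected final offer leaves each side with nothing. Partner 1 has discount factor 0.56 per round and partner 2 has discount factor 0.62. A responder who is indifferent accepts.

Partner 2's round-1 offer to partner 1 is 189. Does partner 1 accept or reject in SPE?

Round 5 (partner 2 proposes): rejection yields 0 for partner 1; partner 2 offers 0 and keeps 800.
Round 4 (partner 1 proposes): partner 2 can get 800 next round, worth 0.62 × 800 = 496 now. Partner 1 offers 496 and keeps 800 − 496 = 304.
Round 3 (partner 2 proposes): partner 1 can get 304 next round, worth 0.56 × 304 = 170.24 now. Partner 2 offers 170.24 and keeps 800 − 170.24 = 629.76.
Round 2 (partner 1 proposes): partner 2 can get 629.76 next round, worth 0.62 × 629.76 = 390.4512 now, so partner 1 offers 390.4512, keeping 409.5488.
So by rejecting in round 1, partner 1 gets 409.5488 next round, worth 0.56 × 409.5488 = 229.347328 now.
Offer 189 < 229.347328, so partner 1 rejects.

Reject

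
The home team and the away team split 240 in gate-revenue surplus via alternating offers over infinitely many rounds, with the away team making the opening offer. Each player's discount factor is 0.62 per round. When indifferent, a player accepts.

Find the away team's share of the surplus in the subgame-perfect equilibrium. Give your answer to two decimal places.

When the away team proposes, the home team accepts any offer worth at least 0.62 times what the home team would get by proposing next round; and vice versa.
This gives x = 240 − 0.62y and y = 240 − 0.62x, where x and y are each side's share when it proposes.
Hence (1 − 0.62·0.62)x = 240(1 − 0.62), i.e. 0.6156·x = 91.2.
x ≈ 148.1481; the home team's share is 240 − x ≈ 91.8519.

148.15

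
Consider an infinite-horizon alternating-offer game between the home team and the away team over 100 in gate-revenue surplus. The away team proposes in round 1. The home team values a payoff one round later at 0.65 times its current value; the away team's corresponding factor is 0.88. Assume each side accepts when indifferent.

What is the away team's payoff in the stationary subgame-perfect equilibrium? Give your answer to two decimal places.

81.78

Let x be the away team's share when the away team proposes and y be the home team's share when the home team proposes.
The home team accepts iff offered ≥ 0.65·y, so x = 100 − 0.65y. Symmetrically y = 100 − 0.88x.
Substituting: x = 100 − 0.65(100 − 0.88x), giving x(1 − 0.88·0.65) = 100(1 − 0.65).
So x = 100 × 0.35 / 0.428 ≈ 81.7757, and the home team receives 100 − x ≈ 18.2243.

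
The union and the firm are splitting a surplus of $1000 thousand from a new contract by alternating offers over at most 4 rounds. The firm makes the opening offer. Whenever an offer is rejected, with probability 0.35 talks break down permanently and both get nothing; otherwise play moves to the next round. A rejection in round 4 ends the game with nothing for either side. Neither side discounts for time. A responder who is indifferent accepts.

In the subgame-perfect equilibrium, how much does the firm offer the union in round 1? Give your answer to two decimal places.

Round 4 (the union proposes): the firm will accept anything ≥ 0, so the union offers 0 and keeps 1000.
Round 3 (the firm proposes): rejecting gives the union an expected 0.65 × 1000 = 650. The firm offers 650 and keeps 1000 − 650 = 350.
Round 2 (the union proposes): rejecting gives the firm an expected 0.65 × 350 = 227.5; the union offers that and keeps 772.5.
Round 1 (the firm proposes): rejecting gives the union an expected 0.65 × 772.5 = 502.125. The firm offers 502.125 and keeps 1000 − 502.125 = 497.875.

502.13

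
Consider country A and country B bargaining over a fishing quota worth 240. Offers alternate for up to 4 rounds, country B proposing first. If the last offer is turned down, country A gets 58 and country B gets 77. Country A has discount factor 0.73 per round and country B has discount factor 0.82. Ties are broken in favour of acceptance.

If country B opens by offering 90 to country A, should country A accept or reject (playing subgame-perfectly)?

Round 4 (country A proposes): country B gets 77 if talks fail, so country A offers 77 and keeps 163.
Round 3 (country B proposes): country A can get 163 next round, worth 0.73 × 163 = 118.99 now; country B offers that and keeps 121.01.
Round 2 (country A proposes): country B can get 121.01 next round, worth 0.82 × 121.01 = 99.2282 now; country A offers that and keeps 140.7718.
So by rejecting in round 1, country A gets 140.7718 next round, worth 0.73 × 140.7718 = 102.763414 now.
Offer 90 < 102.763414, so country A rejects.

Reject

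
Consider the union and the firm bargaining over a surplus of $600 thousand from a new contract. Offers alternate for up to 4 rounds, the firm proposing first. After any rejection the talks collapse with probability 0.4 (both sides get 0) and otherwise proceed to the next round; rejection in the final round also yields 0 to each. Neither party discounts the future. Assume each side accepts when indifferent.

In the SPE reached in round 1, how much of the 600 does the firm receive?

Round 4 (the union proposes): the firm will accept anything ≥ 0, so the union offers 0 and keeps 600.
Round 3 (the firm proposes): rejecting gives the union an expected 0.6 × 600 = 360; the firm offers that and keeps 240.
Round 2 (the union proposes): rejecting gives the firm an expected 0.6 × 240 = 144, so the union offers 144, keeping 456.
Round 1 (the firm proposes): rejecting gives the union an expected 0.6 × 456 = 273.6; the firm offers that and keeps 326.4.

326.4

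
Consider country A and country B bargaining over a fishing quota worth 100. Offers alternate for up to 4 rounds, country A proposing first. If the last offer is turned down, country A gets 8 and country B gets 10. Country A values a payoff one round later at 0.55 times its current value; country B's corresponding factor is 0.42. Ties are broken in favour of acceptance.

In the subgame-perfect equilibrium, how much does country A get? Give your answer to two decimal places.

Solve by backward induction from round 4.
Round 4 (country B proposes): country A gets 8 if talks fail, so country B offers 8 and keeps 92.
Round 3 (country A proposes): country B can get 92 next round, worth 0.42 × 92 = 38.64 now; country A offers that and keeps 61.36.
Round 2 (country B proposes): country A can get 61.36 next round, worth 0.55 × 61.36 = 33.748 now; country B offers that and keeps 66.252.
Round 1 (country A proposes): country B can get 66.252 next round, worth 0.42 × 66.252 = 27.82584 now; country A offers that and keeps 72.17416.

72.17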